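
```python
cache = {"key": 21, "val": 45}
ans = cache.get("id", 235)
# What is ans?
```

Trace:
`cache = {"key": 21, "val": 45}` → cache = {'key': 21, 'val': 45}
`ans = cache.get("id", 235)` → ans = 235
So ans = 235

Answer: 235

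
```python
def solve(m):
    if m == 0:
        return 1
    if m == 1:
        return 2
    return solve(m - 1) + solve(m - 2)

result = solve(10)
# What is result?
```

Build up from base cases: solve(0)=1, solve(1)=2, solve(2)=3, solve(3)=5, solve(4)=8, solve(5)=13, solve(6)=21, ..., solve(10)=144

Answer: 144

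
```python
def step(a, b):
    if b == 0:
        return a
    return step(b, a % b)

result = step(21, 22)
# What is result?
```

step(21, 22) -> step(22, 21) -> step(21, 1) -> step(1, 0) -> 1

Answer: 1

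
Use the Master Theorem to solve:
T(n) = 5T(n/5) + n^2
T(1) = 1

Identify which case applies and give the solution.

a=5, b=5, f(n)=n^2. log_5(5) = 1. Since c=2 > 1 and the regularity condition holds (5(n/5)^2 = (5/5^2)n^2 with 5/5^2 < 1), Case 3 applies: T(n) = Θ(f(n)) = O(n^2).

Answer: O(n^2) - Case 3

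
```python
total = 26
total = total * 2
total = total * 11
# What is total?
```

Trace:
`total = 26` → total = 26
`total = total * 2` → total = 52
`total = total * 11` → total = 572
So total = 572

Answer: 572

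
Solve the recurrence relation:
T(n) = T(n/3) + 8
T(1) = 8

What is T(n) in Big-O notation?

Each step divides n by 3 and adds 8. After log_3(n) steps we reach T(1)=8. So T(n) = 8·log_3(n) + 8 = O(log n).

Answer: O(log n)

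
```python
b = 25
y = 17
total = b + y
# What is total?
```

Trace:
`b = 25` → b = 25
`y = 17` → y = 17
`total = b + y` → total = 42
So total = 42

Answer: 42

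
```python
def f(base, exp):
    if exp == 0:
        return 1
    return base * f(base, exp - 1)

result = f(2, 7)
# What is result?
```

f(2, 7) = 2 * 2 * 2 * 2 * 2 * 2 * 2 = 128

Answer: 128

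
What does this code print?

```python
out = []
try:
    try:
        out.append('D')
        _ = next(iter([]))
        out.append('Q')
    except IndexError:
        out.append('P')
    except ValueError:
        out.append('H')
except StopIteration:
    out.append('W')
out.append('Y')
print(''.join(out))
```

Execution trace: 'D' (try body) → 'W' (outer except StopIteration) → 'Y' (after the try/except). Output: DWY

Answer: DWY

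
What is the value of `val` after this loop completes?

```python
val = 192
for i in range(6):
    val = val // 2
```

Halve 6 times: 192 // 2^6 = 3
`val` takes the values: 192 → 96 → 48 → 24 → 12 → 6 → 3

Answer: 3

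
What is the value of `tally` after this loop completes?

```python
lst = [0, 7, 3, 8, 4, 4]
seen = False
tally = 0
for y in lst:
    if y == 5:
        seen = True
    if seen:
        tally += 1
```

Count elements after first 5 in [0, 7, 3, 8, 4, 4]
`tally` takes the values: 0

Answer: 0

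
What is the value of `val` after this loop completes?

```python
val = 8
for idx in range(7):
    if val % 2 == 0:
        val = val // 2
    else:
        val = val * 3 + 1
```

Collatz-style transformation from 8
`val` takes the values: 8 → 4 → 2 → 1 → 4 → 2 → 1 → 4

Answer: 4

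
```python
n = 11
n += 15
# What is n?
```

Trace:
`n = 11` → n = 11
`n += 15` → n = 26
So n = 26

Answer: 26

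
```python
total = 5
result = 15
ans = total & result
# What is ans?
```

Trace:
`total = 5` → total = 5
`result = 15` → result = 15
`ans = total & result` → ans = 5
So ans = 5

Answer: 5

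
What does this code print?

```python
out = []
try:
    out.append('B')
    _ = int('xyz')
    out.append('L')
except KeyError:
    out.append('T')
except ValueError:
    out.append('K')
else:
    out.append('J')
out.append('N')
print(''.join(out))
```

Execution trace: 'B' (try body) → 'K' (except ValueError) → 'N' (after the try/except). Output: BKN

Answer: BKN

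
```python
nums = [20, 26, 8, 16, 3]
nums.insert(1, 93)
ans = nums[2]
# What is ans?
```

Trace:
`nums = [20, 26, 8, 16, 3]` → nums = [20, 26, 8, 16, 3]
`nums.insert(1, 93)` → nums = [20, 93, 26, 8, 16, 3]
`ans = nums[2]` → ans = 26
So ans = 26

Answer: 26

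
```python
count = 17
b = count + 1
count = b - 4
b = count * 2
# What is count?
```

Trace:
`count = 17` → count = 17
`b = count + 1` → b = 18
`count = b - 4` → count = 14
`b = count * 2` → b = 28
So count = 14

Answer: 14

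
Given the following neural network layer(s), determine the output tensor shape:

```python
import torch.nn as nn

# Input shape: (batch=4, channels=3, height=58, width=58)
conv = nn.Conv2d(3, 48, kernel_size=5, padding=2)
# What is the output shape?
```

Input: (4, 3, 58, 58) -> Output: (4, 48, 58, 58)

Answer: (4, 48, 58, 58)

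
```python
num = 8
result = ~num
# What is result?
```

Trace:
`num = 8` → num = 8
`result = ~num` → result = -9
So result = -9

Answer: -9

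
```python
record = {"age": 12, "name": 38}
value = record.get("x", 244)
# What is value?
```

Trace:
`record = {"age": 12, "name": 38}` → record = {'age': 12, 'name': 38}
`value = record.get("x", 244)` → value = 244
So value = 244

Answer: 244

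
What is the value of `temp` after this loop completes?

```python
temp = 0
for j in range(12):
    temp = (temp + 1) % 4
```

Increment mod 4, 12 times = 0
`temp` takes the values: 0 → 1 → 2 → 3 → 0 → 1 → 2 → 3 → 0 → 1 → 2 → 3 → 0

Answer: 0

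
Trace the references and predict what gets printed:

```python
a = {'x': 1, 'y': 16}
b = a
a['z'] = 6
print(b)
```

Key concept: dict aliasing.
Step by step:
`a = {'x': 1, 'y': 16}` → a = {'x': 1, 'y': 16}
`b = a` → b = {'x': 1, 'y': 16} (same object as a)
`a['z'] = 6` → a = {'x': 1, 'y': 16, 'z': 6} (same object as b); b = {'x': 1, 'y': 16, 'z': 6} (same object as a)
`print(b)` → prints {'x': 1, 'y': 16, 'z': 6}

Answer: {'x': 1, 'y': 16, 'z': 6}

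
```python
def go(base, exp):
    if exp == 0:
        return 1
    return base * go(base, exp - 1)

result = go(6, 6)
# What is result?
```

go(6, 6) = 6 * 6 * 6 * 6 * 6 * 6 = 46656

Answer: 46656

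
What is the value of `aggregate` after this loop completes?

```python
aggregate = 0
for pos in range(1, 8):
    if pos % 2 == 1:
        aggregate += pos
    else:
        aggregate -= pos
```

Add odd, subtract even
`aggregate` takes the values: 0 → 1 → -1 → 2 → -2 → 3 → -3 → 4

Answer: 4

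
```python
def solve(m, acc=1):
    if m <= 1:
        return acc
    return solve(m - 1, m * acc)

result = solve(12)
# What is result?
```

Accumulator trace (n, acc): (12, 1) -> (11, 12) -> (10, 132) -> (9, 1320) -> (8, 11880) -> (7, 95040) -> (6, 665280) -> (5, 3991680) -> (4, 19958400) -> (3, 79833600) -> (2, 239500800) -> (1, 479001600) -> return 479001600

Answer: 479001600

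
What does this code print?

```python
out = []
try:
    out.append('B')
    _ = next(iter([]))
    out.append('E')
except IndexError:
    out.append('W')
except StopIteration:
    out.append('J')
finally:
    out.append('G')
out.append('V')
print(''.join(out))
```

Execution trace: 'B' (try body) → 'J' (except StopIteration) → 'G' (finally) → 'V' (after the try/except). Output: BJGV

Answer: BJGV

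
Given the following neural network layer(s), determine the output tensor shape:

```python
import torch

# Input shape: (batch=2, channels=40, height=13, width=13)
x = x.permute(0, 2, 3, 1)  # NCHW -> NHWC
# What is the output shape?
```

Input: (2, 40, 13, 13) -> Output: (2, 13, 13, 40)

Answer: (2, 13, 13, 40)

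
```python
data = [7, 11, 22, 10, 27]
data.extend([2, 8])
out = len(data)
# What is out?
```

Trace:
`data = [7, 11, 22, 10, 27]` → data = [7, 11, 22, 10, 27]
`data.extend([2, 8])` → data = [7, 11, 22, 10, 27, 2, 8]
`out = len(data)` → out = 7
So out = 7

Answer: 7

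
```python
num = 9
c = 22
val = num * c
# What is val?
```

Trace:
`num = 9` → num = 9
`c = 22` → c = 22
`val = num * c` → val = 198
So val = 198

Answer: 198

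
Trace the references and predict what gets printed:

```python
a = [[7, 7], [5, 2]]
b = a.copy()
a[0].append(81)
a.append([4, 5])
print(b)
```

Key concept: shallow copy with nested lists.
Step by step:
`a = [[7, 7], [5, 2]]` → a = [[7, 7], [5, 2]]
`b = a.copy()` → b = [[7, 7], [5, 2]]
`a[0].append(81)` → a = [[7, 7, 81], [5, 2]]; b = [[7, 7, 81], [5, 2]]
`a.append([4, 5])` → a = [[7, 7, 81], [5, 2], [4, 5]]
`print(b)` → prints [[7, 7, 81], [5, 2]]

Answer: [[7, 7, 81], [5, 2]]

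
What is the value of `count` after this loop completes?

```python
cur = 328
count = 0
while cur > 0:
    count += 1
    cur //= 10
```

Count digits by repeated division by 10
`count` takes the values: 0 → 1 → 2 → 3

Answer: 3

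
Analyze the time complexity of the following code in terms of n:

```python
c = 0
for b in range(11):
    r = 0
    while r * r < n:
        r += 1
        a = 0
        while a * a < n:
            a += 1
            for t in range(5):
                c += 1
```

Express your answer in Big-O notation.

Each loop level contributes: 1 × √n × √n × 1. Multiplying the contributions gives O(n).

Answer: O(n)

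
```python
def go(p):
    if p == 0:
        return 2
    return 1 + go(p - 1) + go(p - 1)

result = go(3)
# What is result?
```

go(p) = 1 + 2·go(p-1), go(0)=2. Closed form: (2+1)·2^3 - 1 = 23.

Answer: 23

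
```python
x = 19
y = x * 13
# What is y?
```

Trace:
`x = 19` → x = 19
`y = x * 13` → y = 247
So y = 247

Answer: 247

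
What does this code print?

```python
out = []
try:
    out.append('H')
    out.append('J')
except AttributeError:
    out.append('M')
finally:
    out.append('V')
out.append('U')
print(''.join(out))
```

Execution trace: 'H' (try body) → 'J' (try body, no exception) → 'V' (finally) → 'U' (after the try/except). Output: HJVU

Answer: HJVU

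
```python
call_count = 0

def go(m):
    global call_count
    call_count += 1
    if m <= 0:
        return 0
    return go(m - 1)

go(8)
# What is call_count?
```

Linear recursion stepping by 1: 9 calls from m=8 down to ≤0.

Answer: 9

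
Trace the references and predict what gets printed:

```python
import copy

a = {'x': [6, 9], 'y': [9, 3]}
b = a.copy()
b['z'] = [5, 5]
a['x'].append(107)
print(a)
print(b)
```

Key concept: shallow copy of dict with mutable values.
Step by step:
`a = {'x': [6, 9], 'y': [9, 3]}` → a = {'x': [6, 9], 'y': [9, 3]}
`b = a.copy()` → b = {'x': [6, 9], 'y': [9, 3]}
`b['z'] = [5, 5]` → b = {'x': [6, 9], 'y': [9, 3], 'z': [5, 5]}
`a['x'].append(107)` → a = {'x': [6, 9, 107], 'y': [9, 3]}; b = {'x': [6, 9, 107], 'y': [9, 3], 'z': [5, 5]}
`print(a)` → prints {'x': [6, 9, 107], 'y': [9, 3]}
`print(b)` → prints {'x': [6, 9, 107], 'y': [9, 3], 'z': [5, 5]}

Answer:
{'x': [6, 9, 107], 'y': [9, 3]}
{'x': [6, 9, 107], 'y': [9, 3], 'z': [5, 5]}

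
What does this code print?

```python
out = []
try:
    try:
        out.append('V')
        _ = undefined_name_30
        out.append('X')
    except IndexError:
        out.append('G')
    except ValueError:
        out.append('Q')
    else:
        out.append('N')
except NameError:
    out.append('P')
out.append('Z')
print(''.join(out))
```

Execution trace: 'V' (try body) → 'P' (outer except NameError) → 'Z' (after the try/except). Output: VPZ

Answer: VPZ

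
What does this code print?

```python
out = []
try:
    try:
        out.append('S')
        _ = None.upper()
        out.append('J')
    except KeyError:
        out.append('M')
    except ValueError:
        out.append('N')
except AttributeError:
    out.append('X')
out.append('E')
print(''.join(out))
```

Execution trace: 'S' (inner try body) → 'X' (outer except AttributeError) → 'E' (after the try/except). Output: SXE

Answer: SXE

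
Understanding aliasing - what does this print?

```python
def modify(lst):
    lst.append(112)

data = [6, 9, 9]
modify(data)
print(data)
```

Key concept: function modifies passed list.
Step by step:
`data = [6, 9, 9]` → data = [6, 9, 9]
`modify(data)` → data = [6, 9, 9, 112]
`print(data)` → prints [6, 9, 9, 112]

Answer: [6, 9, 9, 112]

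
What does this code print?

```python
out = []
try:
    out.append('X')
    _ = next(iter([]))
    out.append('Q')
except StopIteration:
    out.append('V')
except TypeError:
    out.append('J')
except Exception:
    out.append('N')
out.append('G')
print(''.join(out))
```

Execution trace: 'X' (try body) → 'V' (except StopIteration) → 'G' (after the try/except). Output: XVG

Answer: XVG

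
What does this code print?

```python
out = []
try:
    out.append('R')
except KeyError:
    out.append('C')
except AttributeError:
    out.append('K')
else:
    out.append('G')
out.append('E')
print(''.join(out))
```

Execution trace: 'R' (try body, no exception) → 'G' (else) → 'E' (after the try/except). Output: RGE

Answer: RGE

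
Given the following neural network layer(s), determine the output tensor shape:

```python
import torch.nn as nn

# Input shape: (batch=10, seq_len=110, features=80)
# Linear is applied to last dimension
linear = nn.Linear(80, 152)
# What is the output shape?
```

Input: (10, 110, 80) -> Output: (10, 110, 152)

Answer: (10, 110, 152)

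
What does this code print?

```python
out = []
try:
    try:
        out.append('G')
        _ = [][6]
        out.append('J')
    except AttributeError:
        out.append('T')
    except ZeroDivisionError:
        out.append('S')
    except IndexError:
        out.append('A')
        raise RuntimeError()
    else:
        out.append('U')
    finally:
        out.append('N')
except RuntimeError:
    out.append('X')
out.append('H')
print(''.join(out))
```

Execution trace: 'G' (inner try body) → 'A' (inner except IndexError) → 'N' (inner finally) → 'X' (outer except RuntimeError) → 'H' (after the try/except). Output: GANXH

Answer: GANXH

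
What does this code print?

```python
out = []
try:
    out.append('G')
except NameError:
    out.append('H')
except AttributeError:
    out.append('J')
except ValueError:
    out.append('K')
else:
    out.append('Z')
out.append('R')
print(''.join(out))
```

Execution trace: 'G' (try body, no exception) → 'Z' (else) → 'R' (after the try/except). Output: GZR

Answer: GZR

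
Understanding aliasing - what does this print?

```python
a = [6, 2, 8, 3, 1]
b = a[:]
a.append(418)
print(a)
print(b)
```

Key concept: slice [:] creates copy.
Step by step:
`a = [6, 2, 8, 3, 1]` → a = [6, 2, 8, 3, 1]
`b = a[:]` → b = [6, 2, 8, 3, 1]
`a.append(418)` → a = [6, 2, 8, 3, 1, 418]
`print(a)` → prints [6, 2, 8, 3, 1, 418]
`print(b)` → prints [6, 2, 8, 3, 1]

Answer:
[6, 2, 8, 3, 1, 418]
[6, 2, 8, 3, 1]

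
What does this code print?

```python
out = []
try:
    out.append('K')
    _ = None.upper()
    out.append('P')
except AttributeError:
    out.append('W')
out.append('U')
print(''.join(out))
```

Execution trace: 'K' (try body) → 'W' (except AttributeError) → 'U' (after the try/except). Output: KWU

Answer: KWU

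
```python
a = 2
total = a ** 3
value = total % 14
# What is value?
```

Trace:
`a = 2` → a = 2
`total = a ** 3` → total = 8
`value = total % 14` → value = 8
So value = 8

Answer: 8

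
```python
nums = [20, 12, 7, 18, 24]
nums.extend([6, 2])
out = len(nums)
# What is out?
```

Trace:
`nums = [20, 12, 7, 18, 24]` → nums = [20, 12, 7, 18, 24]
`nums.extend([6, 2])` → nums = [20, 12, 7, 18, 24, 6, 2]
`out = len(nums)` → out = 7
So out = 7

Answer: 7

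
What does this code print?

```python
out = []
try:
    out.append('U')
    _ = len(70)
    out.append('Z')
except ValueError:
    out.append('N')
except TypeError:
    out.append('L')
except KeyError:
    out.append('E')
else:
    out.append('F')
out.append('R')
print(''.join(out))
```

Execution trace: 'U' (try body) → 'L' (except TypeError) → 'R' (after the try/except). Output: ULR

Answer: ULR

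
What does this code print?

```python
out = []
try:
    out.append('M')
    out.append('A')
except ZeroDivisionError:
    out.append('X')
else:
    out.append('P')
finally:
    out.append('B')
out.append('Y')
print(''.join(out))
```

Execution trace: 'M' (try body) → 'A' (try body, no exception) → 'P' (else) → 'B' (finally) → 'Y' (after the try/except). Output: MAPBY

Answer: MAPBY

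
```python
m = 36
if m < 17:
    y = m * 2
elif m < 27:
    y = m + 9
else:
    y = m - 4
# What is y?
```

Trace:
`m = 36` → m = 36
`if m < 17: ...` → m < 17 is False, m < 27 is False, take else branch → y = 32
So y = 32

Answer: 32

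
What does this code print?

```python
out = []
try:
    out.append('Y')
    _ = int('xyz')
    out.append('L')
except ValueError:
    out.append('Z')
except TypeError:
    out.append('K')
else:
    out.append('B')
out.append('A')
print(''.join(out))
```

Execution trace: 'Y' (try body) → 'Z' (except ValueError) → 'A' (after the try/except). Output: YZA

Answer: YZA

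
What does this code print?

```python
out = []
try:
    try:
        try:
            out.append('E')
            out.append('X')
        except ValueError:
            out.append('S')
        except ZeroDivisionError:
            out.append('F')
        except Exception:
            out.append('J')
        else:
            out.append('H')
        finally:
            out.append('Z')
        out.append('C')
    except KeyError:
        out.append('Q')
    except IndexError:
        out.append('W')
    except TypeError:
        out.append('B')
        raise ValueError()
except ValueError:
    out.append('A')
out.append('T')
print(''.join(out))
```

Execution trace: 'E' (inner try body) → 'X' (inner try body, no exception) → 'H' (inner else) → 'Z' (inner finally) → 'C' (try body, no exception) → 'T' (after the try/except). Output: EXHZCT

Answer: EXHZCT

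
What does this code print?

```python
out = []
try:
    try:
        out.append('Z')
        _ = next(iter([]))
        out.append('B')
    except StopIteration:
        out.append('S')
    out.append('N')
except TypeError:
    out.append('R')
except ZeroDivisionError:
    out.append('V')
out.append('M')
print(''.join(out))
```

Execution trace: 'Z' (inner try body) → 'S' (inner except StopIteration) → 'N' (try body, no exception) → 'M' (after the try/except). Output: ZSNM

Answer: ZSNM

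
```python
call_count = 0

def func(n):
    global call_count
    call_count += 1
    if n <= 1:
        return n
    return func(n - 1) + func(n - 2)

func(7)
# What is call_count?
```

Calls(n) = 1 + Calls(n-1) + Calls(n-2); Calls(0)=Calls(1)=1. For n=7 this gives 41.

Answer: 41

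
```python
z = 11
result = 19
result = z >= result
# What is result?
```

Trace:
`z = 11` → z = 11
`result = 19` → result = 19
`result = z >= result` → result = False
So result = False

Answer: False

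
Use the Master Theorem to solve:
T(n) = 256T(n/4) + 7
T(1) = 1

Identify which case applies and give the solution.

a=256, b=4, f(n)=7. log_4(256) = 4. Since c=0 < 4, Case 1 applies: T(n) = Θ(n^log_b(a)) = O(n^4).

Answer: O(n^4) - Case 1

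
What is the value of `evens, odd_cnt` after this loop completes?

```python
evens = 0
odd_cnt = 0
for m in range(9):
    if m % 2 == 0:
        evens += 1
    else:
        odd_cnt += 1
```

Count evens and odds in range(9)
`evens, odd_cnt` takes the values: (0, 0) → (1, 0) → (1, 1) → (2, 1) → (2, 2) → (3, 2) → (3, 3) → (4, 3) → (4, 4) → (5, 4)

Answer: 5, 4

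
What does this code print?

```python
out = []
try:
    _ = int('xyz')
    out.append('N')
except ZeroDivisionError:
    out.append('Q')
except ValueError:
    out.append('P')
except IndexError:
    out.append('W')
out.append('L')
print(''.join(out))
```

Execution trace: 'P' (except ValueError) → 'L' (after the try/except). Output: PL

Answer: PL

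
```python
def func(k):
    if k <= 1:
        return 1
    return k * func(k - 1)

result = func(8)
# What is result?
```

func(8) = 8 * 7 * 6 * 5 * 4 * 3 * 2 * 1 = 40320

Answer: 40320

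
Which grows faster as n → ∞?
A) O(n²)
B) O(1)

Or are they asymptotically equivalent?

O(n²) vs O(1): Higher order terms dominate.

Answer: A) O(n²) grows faster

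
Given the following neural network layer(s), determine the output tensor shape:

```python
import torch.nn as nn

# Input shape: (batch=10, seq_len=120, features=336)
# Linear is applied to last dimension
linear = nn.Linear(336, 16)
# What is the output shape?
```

Input: (10, 120, 336) -> Output: (10, 120, 16)

Answer: (10, 120, 16)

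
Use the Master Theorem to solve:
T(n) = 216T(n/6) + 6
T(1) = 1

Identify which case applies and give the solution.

a=216, b=6, f(n)=6. log_6(216) = 3. Since c=0 < 3, Case 1 applies: T(n) = Θ(n^log_b(a)) = O(n^3).

Answer: O(n^3) - Case 1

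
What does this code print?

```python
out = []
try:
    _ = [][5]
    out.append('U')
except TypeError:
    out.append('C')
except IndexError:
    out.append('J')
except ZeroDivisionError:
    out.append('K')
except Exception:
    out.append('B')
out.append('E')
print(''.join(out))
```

Execution trace: 'J' (except IndexError) → 'E' (after the try/except). Output: JE

Answer: JE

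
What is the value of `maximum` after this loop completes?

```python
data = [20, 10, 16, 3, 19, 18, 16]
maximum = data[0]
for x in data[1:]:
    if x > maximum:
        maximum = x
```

Maximum of [20, 10, 16, 3, 19, 18, 16]
`maximum` takes the values: 20

Answer: 20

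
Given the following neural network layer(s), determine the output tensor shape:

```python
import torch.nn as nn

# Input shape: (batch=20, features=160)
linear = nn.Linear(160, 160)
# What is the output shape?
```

Input: (20, 160) -> Output: (20, 160)

Answer: (20, 160)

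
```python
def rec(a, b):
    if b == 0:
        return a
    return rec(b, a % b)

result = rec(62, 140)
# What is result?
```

rec(62, 140) -> rec(140, 62) -> rec(62, 16) -> rec(16, 14) -> rec(14, 2) -> rec(2, 0) -> 2

Answer: 2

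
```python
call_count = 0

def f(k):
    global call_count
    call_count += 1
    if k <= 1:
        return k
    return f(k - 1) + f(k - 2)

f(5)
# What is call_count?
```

Calls(k) = 1 + Calls(k-1) + Calls(k-2); Calls(0)=Calls(1)=1. For k=5 this gives 15.

Answer: 15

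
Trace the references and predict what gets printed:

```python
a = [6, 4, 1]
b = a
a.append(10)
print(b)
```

Key concept: basic list aliasing.
Step by step:
`a = [6, 4, 1]` → a = [6, 4, 1]
`b = a` → b = [6, 4, 1] (same object as a)
`a.append(10)` → a = [6, 4, 1, 10] (same object as b); b = [6, 4, 1, 10] (same object as a)
`print(b)` → prints [6, 4, 1, 10]

Answer: [6, 4, 1, 10]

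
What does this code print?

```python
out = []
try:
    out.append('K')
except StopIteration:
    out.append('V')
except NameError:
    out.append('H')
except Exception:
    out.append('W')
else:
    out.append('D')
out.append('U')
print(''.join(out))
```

Execution trace: 'K' (try body, no exception) → 'D' (else) → 'U' (after the try/except). Output: KDU

Answer: KDU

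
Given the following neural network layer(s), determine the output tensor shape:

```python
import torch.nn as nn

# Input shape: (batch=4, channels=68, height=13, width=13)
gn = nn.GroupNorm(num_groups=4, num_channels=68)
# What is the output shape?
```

Input: (4, 68, 13, 13) -> Output: (4, 68, 13, 13)

Answer: (4, 68, 13, 13)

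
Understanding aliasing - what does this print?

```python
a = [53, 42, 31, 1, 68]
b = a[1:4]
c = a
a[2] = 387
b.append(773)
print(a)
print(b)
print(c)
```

Key concept: slice vs alias.
Step by step:
`a = [53, 42, 31, 1, 68]` → a = [53, 42, 31, 1, 68]
`b = a[1:4]` → b = [42, 31, 1]
`c = a` → c = [53, 42, 31, 1, 68] (same object as a)
`a[2] = 387` → a = [53, 42, 387, 1, 68] (same object as c); c = [53, 42, 387, 1, 68] (same object as a)
`b.append(773)` → b = [42, 31, 1, 773]
`print(a)` → prints [53, 42, 387, 1, 68]
`print(b)` → prints [42, 31, 1, 773]
`print(c)` → prints [53, 42, 387, 1, 68]

Answer:
[53, 42, 387, 1, 68]
[42, 31, 1, 773]
[53, 42, 387, 1, 68]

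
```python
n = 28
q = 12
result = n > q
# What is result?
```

Trace:
`n = 28` → n = 28
`q = 12` → q = 12
`result = n > q` → result = True
So result = True

Answer: True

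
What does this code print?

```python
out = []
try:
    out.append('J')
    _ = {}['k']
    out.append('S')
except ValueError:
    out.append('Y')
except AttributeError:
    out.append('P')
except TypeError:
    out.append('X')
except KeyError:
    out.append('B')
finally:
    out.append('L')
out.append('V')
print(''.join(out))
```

Execution trace: 'J' (try body) → 'B' (except KeyError) → 'L' (finally) → 'V' (after the try/except). Output: JBLV

Answer: JBLV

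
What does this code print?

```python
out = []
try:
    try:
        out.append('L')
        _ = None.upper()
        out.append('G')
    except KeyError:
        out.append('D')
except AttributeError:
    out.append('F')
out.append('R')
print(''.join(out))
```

Execution trace: 'L' (try body) → 'F' (outer except AttributeError) → 'R' (after the try/except). Output: LFR

Answer: LFR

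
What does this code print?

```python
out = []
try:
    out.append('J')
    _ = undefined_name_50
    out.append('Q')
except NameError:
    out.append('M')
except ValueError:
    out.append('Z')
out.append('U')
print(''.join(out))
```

Execution trace: 'J' (try body) → 'M' (except NameError) → 'U' (after the try/except). Output: JMU

Answer: JMU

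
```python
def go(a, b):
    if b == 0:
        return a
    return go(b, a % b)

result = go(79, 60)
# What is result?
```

go(79, 60) -> go(60, 19) -> go(19, 3) -> go(3, 1) -> go(1, 0) -> 1

Answer: 1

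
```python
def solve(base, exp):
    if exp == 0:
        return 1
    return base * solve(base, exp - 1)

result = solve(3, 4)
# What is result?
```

solve(3, 4) = 3 * 3 * 3 * 3 = 81

Answer: 81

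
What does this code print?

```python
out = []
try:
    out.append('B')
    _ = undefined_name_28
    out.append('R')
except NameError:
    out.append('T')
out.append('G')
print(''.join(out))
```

Execution trace: 'B' (try body) → 'T' (except NameError) → 'G' (after the try/except). Output: BTG

Answer: BTG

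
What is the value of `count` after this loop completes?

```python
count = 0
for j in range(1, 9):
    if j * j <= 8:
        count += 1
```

Count numbers where j² ≤ 8
`count` takes the values: 0 → 1 → 2

Answer: 2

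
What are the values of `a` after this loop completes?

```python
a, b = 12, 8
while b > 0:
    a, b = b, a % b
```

GCD of 12 and 8
`a` takes the values: 12 → 8 → 4

Answer: 4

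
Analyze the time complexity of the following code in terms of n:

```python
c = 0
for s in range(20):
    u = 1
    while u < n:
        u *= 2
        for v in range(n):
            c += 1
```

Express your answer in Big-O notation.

Each loop level contributes: 1 × log n × n. Multiplying the contributions gives O(n log n).

Answer: O(n log n)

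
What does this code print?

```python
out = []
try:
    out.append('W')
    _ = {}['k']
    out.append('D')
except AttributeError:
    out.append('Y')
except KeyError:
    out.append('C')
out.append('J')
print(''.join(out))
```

Execution trace: 'W' (try body) → 'C' (except KeyError) → 'J' (after the try/except). Output: WCJ

Answer: WCJ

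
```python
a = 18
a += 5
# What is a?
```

Trace:
`a = 18` → a = 18
`a += 5` → a = 23
So a = 23

Answer: 23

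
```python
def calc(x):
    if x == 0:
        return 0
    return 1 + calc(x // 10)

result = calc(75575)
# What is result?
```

Count of digits of 75575: 5

Answer: 5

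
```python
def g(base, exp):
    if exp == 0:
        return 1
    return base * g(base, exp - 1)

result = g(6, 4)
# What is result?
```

g(6, 4) = 6 * 6 * 6 * 6 = 1296

Answer: 1296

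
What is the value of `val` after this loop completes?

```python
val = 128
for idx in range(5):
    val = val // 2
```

Halve 5 times: 128 // 2^5 = 4
`val` takes the values: 128 → 64 → 32 → 16 → 8 → 4

Answer: 4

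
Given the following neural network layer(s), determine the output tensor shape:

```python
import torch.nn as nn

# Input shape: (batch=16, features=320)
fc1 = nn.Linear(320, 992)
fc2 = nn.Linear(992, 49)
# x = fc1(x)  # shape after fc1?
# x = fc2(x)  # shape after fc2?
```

Input: (16, 320) -> after fc1: (16, 992) -> Output: (16, 49)

Answer: (16, 49)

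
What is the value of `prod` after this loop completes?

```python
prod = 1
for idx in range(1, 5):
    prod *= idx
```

4! = 24
`prod` takes the values: 1 → 2 → 6 → 24

Answer: 24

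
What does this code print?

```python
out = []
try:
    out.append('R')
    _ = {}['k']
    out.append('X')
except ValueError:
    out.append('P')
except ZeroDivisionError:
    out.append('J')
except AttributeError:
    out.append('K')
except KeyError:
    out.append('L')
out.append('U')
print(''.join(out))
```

Execution trace: 'R' (try body) → 'L' (except KeyError) → 'U' (after the try/except). Output: RLU

Answer: RLU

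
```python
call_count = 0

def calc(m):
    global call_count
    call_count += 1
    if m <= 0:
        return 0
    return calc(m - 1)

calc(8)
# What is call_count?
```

Linear recursion stepping by 1: 9 calls from m=8 down to ≤0.

Answer: 9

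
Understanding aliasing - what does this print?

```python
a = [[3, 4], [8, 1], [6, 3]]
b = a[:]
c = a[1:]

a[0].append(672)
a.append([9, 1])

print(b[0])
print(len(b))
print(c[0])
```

Key concept: slice with nested mutation.
Step by step:
`a = [[3, 4], [8, 1], [6, 3]]` → a = [[3, 4], [8, 1], [6, 3]]
`b = a[:]` → b = [[3, 4], [8, 1], [6, 3]]
`c = a[1:]` → c = [[8, 1], [6, 3]]
`a[0].append(672)` → a = [[3, 4, 672], [8, 1], [6, 3]]; b = [[3, 4, 672], [8, 1], [6, 3]]
`a.append([9, 1])` → a = [[3, 4, 672], [8, 1], [6, 3], [9, 1]]
`print(b[0])` → prints [3, 4, 672]
`print(len(b))` → prints 3
`print(c[0])` → prints [8, 1]

Answer:
[3, 4, 672]
3
[8, 1]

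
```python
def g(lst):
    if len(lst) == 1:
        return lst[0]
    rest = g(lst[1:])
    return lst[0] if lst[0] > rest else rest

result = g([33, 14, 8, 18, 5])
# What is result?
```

Recursive max over [33, 14, 8, 18, 5] = 33

Answer: 33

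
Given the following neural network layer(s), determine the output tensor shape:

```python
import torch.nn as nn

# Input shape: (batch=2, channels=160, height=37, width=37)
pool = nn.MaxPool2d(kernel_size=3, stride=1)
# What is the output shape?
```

Input: (2, 160, 37, 37) -> Output: (2, 160, 35, 35)

Answer: (2, 160, 35, 35)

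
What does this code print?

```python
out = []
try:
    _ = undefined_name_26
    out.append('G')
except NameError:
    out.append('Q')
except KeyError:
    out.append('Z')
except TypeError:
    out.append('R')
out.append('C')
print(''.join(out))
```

Execution trace: 'Q' (except NameError) → 'C' (after the try/except). Output: QC

Answer: QC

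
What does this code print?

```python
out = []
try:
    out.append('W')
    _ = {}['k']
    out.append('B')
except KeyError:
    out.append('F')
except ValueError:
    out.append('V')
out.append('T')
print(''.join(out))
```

Execution trace: 'W' (try body) → 'F' (except KeyError) → 'T' (after the try/except). Output: WFT

Answer: WFT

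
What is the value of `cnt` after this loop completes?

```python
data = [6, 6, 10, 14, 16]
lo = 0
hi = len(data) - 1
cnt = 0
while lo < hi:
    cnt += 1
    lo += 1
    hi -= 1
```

Iterations until pointers meet (list length 5)
`cnt` takes the values: 0 → 1 → 2

Answer: 2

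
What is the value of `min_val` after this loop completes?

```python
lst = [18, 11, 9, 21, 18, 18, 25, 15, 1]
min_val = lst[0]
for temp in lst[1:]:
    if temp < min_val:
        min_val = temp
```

Minimum of [18, 11, 9, 21, 18, 18, 25, 15, 1]
`min_val` takes the values: 18 → 11 → 9 → 1

Answer: 1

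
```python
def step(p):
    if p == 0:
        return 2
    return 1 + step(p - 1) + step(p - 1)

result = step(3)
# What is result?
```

step(p) = 1 + 2·step(p-1), step(0)=2. Closed form: (2+1)·2^3 - 1 = 23.

Answer: 23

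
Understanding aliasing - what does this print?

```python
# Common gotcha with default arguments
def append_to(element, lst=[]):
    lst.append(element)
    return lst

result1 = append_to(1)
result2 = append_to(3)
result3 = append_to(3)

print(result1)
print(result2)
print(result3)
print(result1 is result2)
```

Key concept: mutable default argument gotcha.
Step by step:
`result1 = append_to(1)` → result1 = [1]
`result2 = append_to(3)` → result1 = [1, 3] (same object as result2); result2 = [1, 3] (same object as result1)
`result3 = append_to(3)` → result1 = [1, 3, 3] (same object as result2, result3); result2 = [1, 3, 3] (same object as result1, result3); result3 = [1, 3, 3] (same object as result1, result2)
`print(result1)` → prints [1, 3, 3]
`print(result2)` → prints [1, 3, 3]
`print(result3)` → prints [1, 3, 3]
`print(result1 is result2)` → prints True

Answer:
[1, 3, 3]
[1, 3, 3]
[1, 3, 3]
True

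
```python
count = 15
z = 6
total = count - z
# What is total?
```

Trace:
`count = 15` → count = 15
`z = 6` → z = 6
`total = count - z` → total = 9
So total = 9

Answer: 9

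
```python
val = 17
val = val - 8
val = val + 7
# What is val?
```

Trace:
`val = 17` → val = 17
`val = val - 8` → val = 9
`val = val + 7` → val = 16
So val = 16

Answer: 16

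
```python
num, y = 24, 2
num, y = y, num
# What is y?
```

Trace:
`num, y = 24, 2` → num = 24; y = 2
`num, y = y, num` → num = 2; y = 24
So y = 24

Answer: 24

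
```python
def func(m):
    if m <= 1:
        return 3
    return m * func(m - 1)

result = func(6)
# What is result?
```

func(6) = 6 * 5 * 4 * 3 * 2 * 3 = 2160

Answer: 2160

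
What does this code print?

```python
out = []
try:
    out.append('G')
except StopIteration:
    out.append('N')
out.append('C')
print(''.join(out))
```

Execution trace: 'G' (try body, no exception) → 'C' (after the try/except). Output: GC

Answer: GC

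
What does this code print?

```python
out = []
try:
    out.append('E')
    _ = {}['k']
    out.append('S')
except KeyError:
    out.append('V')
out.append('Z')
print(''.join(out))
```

Execution trace: 'E' (try body) → 'V' (except KeyError) → 'Z' (after the try/except). Output: EVZ

Answer: EVZ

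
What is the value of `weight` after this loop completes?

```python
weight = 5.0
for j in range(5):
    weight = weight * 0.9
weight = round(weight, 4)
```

Exponential decay: 5.0 * 0.9^5
`weight` takes the values: 5.0 → 4.5 → 4.05 → 3.645 → 3.2805 → 2.95245 → 2.9525

Answer: 2.9525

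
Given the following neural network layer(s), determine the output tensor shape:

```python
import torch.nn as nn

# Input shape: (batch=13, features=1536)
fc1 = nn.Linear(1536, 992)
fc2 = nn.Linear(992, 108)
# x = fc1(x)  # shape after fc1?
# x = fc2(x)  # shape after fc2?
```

Input: (13, 1536) -> after fc1: (13, 992) -> Output: (13, 108)

Answer: (13, 108)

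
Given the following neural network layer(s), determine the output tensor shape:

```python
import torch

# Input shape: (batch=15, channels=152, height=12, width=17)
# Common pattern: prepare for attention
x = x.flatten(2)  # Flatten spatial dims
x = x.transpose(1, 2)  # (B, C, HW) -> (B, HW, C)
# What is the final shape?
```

Input: (15, 152, 12, 17) -> after flatten(2): (15, 152, 204) -> Output: (15, 204, 152)

Answer: (15, 204, 152)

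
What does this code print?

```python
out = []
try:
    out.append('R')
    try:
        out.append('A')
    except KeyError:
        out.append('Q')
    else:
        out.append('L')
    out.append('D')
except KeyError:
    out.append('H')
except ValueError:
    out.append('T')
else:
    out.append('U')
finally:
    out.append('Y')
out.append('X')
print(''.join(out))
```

Execution trace: 'R' (try body) → 'A' (inner try body, no exception) → 'L' (inner else) → 'D' (try body, no exception) → 'U' (else) → 'Y' (finally) → 'X' (after the try/except). Output: RALDUYX

Answer: RALDUYX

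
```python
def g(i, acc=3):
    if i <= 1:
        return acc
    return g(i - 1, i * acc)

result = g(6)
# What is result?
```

Accumulator trace (n, acc): (6, 3) -> (5, 18) -> (4, 90) -> (3, 360) -> (2, 1080) -> (1, 2160) -> return 2160

Answer: 2160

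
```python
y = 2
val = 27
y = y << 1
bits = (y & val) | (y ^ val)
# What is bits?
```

Trace:
`y = 2` → y = 2
`val = 27` → val = 27
`y = y << 1` → y = 4
`bits = (y & val) | (y ^ val)` → bits = 31
So bits = 31

Answer: 31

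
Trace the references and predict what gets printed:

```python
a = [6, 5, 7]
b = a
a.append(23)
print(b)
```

Key concept: basic list aliasing.
Step by step:
`a = [6, 5, 7]` → a = [6, 5, 7]
`b = a` → b = [6, 5, 7] (same object as a)
`a.append(23)` → a = [6, 5, 7, 23] (same object as b); b = [6, 5, 7, 23] (same object as a)
`print(b)` → prints [6, 5, 7, 23]

Answer: [6, 5, 7, 23]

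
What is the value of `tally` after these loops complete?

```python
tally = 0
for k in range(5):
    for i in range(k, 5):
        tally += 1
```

Upper triangle: 5 + 4 + ... + 1
`tally` takes the values: 0 → 1 → 2 → 3 → 4 → 5 → 6 → 7 → 8 → 9 → 10 → 11 → 12 → 13 → 14 → 15

Answer: 15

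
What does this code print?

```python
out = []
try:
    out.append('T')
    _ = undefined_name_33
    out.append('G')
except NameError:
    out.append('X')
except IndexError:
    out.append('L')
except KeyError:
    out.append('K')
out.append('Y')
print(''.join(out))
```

Execution trace: 'T' (try body) → 'X' (except NameError) → 'Y' (after the try/except). Output: TXY

Answer: TXY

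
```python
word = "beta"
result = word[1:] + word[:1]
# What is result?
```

Trace:
`word = "beta"` → word = 'beta'
`result = word[1:] + word[:1]` → result = 'etab'
So result = 'etab'

Answer: 'etab'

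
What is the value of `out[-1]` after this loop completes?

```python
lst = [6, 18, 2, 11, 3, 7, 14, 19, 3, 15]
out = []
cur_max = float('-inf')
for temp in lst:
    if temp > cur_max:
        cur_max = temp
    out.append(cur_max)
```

Running max ends at 19
`out` takes the values: [] → [6] → [6, 18] → [6, 18, 18] → [6, 18, 18, 18] → [6, 18, 18, 18, 18] → [6, 18, 18, 18, 18, 18] → [6, 18, 18, 18, 18, 18, 18] → [6, 18, 18, 18, 18, 18, 18, 19] → [6, 18, 18, 18, 18, 18, 18, 19, 19] → [6, 18, 18, 18, 18, 18, 18, 19, 19, 19]
So `out[-1]` = 19

Answer: 19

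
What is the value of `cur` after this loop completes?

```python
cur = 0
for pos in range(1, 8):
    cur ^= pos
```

XOR of 1 to 7
`cur` takes the values: 0 → 1 → 3 → 0 → 4 → 1 → 7 → 0

Answer: 0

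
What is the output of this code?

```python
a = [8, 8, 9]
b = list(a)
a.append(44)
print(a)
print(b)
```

Key concept: list() constructor creates copy.
Step by step:
`a = [8, 8, 9]` → a = [8, 8, 9]
`b = list(a)` → b = [8, 8, 9]
`a.append(44)` → a = [8, 8, 9, 44]
`print(a)` → prints [8, 8, 9, 44]
`print(b)` → prints [8, 8, 9]

Answer:
[8, 8, 9, 44]
[8, 8, 9]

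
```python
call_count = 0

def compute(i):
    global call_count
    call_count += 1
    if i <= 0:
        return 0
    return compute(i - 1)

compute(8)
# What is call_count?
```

Linear recursion stepping by 1: 9 calls from i=8 down to ≤0.

Answer: 9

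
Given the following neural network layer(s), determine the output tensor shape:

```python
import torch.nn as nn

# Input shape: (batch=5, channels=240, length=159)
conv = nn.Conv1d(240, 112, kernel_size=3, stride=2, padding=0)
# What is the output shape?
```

Input: (5, 240, 159) -> Output: (5, 112, 79)

Answer: (5, 112, 79)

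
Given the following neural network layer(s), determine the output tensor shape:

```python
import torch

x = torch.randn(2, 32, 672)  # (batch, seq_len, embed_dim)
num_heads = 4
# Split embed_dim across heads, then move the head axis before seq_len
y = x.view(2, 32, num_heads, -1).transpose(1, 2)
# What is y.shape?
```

Input: (2, 32, 672) -> head_dim = 672 // 4 = 168; after view: (2, 32, 4, 168) -> after transpose(1, 2): (2, 4, 32, 168) -> Output: (2, 4, 32, 168)

Answer: (2, 4, 32, 168)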